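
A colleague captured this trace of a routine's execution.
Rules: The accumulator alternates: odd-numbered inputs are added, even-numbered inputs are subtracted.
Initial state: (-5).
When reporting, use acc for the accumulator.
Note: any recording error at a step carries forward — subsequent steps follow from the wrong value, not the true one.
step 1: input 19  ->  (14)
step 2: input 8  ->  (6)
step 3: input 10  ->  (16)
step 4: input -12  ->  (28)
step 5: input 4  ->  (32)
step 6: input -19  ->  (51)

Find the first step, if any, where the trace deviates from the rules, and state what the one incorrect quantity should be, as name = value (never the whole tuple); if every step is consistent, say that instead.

1. acc = -5 + 19 = 14 (matches)
2. acc = 14 - 8 = 6 (no discrepancy)
3. acc = 6 + 10 = 16 (matches)
4. acc = 16 - -12 = 28 (in agreement)
5. acc = 28 + 4 = 32 (matches)
6. acc = 32 - -19 = 51 (no discrepancy)
The whole run recomputes cleanly — no discrepancies.

no error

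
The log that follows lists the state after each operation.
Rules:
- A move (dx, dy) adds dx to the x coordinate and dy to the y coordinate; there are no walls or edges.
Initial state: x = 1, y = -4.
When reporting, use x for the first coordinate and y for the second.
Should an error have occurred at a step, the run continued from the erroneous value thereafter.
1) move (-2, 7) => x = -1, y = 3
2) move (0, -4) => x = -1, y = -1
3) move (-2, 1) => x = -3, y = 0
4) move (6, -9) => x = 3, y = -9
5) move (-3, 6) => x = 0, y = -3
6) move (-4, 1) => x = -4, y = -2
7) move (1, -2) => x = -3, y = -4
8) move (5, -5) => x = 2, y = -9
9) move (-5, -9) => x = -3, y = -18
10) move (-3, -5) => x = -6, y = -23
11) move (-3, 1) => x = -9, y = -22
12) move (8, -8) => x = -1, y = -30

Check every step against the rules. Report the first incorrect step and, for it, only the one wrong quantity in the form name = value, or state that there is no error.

no error

step 1: x = 1 + (-2) = -1, y = -4 + (7) = 3 -> same as recorded
step 2: x = -1 + (0) = -1, y = 3 + (-4) = -1 -> matches
step 3: x = -1 + (-2) = -3, y = -1 + (1) = 0 -> in agreement
step 4: x = -3 + (6) = 3, y = 0 + (-9) = -9 -> agrees with the log
step 5: x = 3 + (-3) = 0, y = -9 + (6) = -3 -> checks out
step 6: x = 0 + (-4) = -4, y = -3 + (1) = -2 -> agrees with the log
step 7: x = -4 + (1) = -3, y = -2 + (-2) = -4 -> same as recorded
step 8: x = -3 + (5) = 2, y = -4 + (-5) = -9 -> no discrepancy
step 9: x = 2 + (-5) = -3, y = -9 + (-9) = -18 -> checks out
step 10: x = -3 + (-3) = -6, y = -18 + (-5) = -23 -> same as recorded
step 11: x = -6 + (-3) = -9, y = -23 + (1) = -22 -> confirmed correct
step 12: x = -9 + (8) = -1, y = -22 + (-8) = -30 -> same as recorded
No step deviates from the rules.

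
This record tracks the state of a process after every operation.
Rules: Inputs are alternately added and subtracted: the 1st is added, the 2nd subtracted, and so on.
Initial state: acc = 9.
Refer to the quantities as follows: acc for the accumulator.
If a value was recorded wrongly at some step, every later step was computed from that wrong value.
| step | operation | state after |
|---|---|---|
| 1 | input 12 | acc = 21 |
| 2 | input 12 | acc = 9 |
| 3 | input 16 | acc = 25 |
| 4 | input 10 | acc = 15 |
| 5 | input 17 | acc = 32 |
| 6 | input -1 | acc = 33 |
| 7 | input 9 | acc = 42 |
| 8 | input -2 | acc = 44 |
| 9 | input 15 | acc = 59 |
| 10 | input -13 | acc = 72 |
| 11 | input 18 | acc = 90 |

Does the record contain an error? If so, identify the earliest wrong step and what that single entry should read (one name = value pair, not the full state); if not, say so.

step 1: acc = 9 + 12 = 21 -> agrees with the record
step 2: acc = 21 - 12 = 9 -> exactly as logged
step 3: acc = 9 + 16 = 25 -> consistent with the record
step 4: acc = 25 - 10 = 15 -> agrees with the record
step 5: acc = 15 + 17 = 32 -> matches
step 6: acc = 32 - -1 = 33 -> same as recorded
step 7: acc = 33 + 9 = 42 -> agrees with the record
step 8: acc = 42 - -2 = 44 -> in agreement
step 9: acc = 44 + 15 = 59 -> agrees with the record
step 10: acc = 59 - -13 = 72 -> matches
step 11: acc = 72 + 18 = 90 -> matches
The whole run recomputes cleanly — no discrepancies.

no error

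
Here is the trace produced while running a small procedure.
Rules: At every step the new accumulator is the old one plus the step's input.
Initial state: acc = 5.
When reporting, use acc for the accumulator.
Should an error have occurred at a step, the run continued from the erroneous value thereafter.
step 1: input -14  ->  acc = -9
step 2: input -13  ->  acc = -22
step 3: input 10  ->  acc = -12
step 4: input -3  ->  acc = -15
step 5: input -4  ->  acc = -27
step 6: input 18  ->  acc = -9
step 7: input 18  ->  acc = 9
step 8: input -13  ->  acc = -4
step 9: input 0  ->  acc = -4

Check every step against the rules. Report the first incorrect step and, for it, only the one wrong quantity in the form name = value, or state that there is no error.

Recomputing the run from the initial state:
step 1: acc = -9
step 2: acc = -22
step 3: acc = -12
step 4: acc = -15
step 5: acc = -19
step 6: acc = -1
step 7: acc = 17
step 8: acc = 4
step 9: acc = 4
The first disagreement with the trace is at step 5, where the value should be acc = -19.

step 5, acc = -19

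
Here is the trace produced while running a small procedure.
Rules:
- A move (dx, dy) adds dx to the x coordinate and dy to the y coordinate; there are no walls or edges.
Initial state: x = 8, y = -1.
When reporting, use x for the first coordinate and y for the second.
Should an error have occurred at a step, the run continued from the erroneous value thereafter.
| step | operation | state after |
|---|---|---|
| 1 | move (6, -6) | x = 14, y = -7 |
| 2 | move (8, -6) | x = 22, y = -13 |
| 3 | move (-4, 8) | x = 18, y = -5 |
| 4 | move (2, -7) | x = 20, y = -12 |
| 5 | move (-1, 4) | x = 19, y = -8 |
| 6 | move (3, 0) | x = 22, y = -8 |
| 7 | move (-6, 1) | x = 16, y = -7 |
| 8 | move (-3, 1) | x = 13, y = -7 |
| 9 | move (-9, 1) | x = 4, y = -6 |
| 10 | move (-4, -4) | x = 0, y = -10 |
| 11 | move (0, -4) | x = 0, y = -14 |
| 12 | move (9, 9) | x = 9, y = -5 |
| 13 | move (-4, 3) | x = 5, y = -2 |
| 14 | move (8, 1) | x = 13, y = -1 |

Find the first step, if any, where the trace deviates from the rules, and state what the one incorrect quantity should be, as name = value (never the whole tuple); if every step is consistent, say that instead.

step 1: x = 8 + (6) = 14, y = -1 + (-6) = -7 -> agrees with the trace
step 2: x = 14 + (8) = 22, y = -7 + (-6) = -13 -> consistent with the trace
step 3: x = 22 + (-4) = 18, y = -13 + (8) = -5 -> exactly as logged
step 4: x = 18 + (2) = 20, y = -5 + (-7) = -12 -> same as recorded
step 5: x = 20 + (-1) = 19, y = -12 + (4) = -8 -> matches
step 6: x = 19 + (3) = 22, y = -8 + (0) = -8 -> exactly as logged
step 7: x = 22 + (-6) = 16, y = -8 + (1) = -7 -> confirmed correct
step 8: x = 16 + (-3) = 13, y = -7 + (1) = -6 -> first mismatch against the trace
First incorrect step: 8; the correct value is y = -6.

step 8, y = -6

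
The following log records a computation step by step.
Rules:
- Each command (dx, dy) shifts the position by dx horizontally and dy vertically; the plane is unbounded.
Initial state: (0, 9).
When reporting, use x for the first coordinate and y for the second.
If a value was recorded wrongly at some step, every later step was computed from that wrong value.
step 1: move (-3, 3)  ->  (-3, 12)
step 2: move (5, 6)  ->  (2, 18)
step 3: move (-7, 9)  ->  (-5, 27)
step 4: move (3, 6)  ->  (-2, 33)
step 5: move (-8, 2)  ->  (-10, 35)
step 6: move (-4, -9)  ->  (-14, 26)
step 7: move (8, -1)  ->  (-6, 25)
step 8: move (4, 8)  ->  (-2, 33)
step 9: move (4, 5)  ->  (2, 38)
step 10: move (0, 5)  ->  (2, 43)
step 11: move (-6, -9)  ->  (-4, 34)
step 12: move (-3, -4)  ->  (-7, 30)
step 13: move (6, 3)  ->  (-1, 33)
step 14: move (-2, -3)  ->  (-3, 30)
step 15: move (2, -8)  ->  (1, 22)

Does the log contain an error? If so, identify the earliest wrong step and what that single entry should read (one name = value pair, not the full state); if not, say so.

step 15, x = -1

Recomputing the run from the initial state:
step 1: x = -3, y = 12
step 2: x = 2, y = 18
step 3: x = -5, y = 27
step 4: x = -2, y = 33
step 5: x = -10, y = 35
step 6: x = -14, y = 26
step 7: x = -6, y = 25
step 8: x = -2, y = 33
step 9: x = 2, y = 38
step 10: x = 2, y = 43
step 11: x = -4, y = 34
step 12: x = -7, y = 30
step 13: x = -1, y = 33
step 14: x = -3, y = 30
step 15: x = -1, y = 22
The first disagreement with the log is at step 15, where the value should be x = -1.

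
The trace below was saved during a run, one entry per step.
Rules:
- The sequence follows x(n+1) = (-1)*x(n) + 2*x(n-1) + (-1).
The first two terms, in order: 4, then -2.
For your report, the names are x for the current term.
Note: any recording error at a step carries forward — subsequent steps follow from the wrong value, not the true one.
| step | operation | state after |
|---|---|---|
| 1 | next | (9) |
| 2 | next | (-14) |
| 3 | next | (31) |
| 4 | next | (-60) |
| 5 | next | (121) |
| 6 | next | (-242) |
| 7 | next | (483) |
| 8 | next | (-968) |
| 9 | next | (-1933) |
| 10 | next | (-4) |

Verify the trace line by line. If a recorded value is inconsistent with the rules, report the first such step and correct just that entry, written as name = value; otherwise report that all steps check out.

Recomputing the run from the initial state:
step 1: x = 9
step 2: x = -14
step 3: x = 31
step 4: x = -60
step 5: x = 121
step 6: x = -242
step 7: x = 483
step 8: x = -968
step 9: x = 1933
step 10: x = -3870
The first disagreement with the trace is at step 9, where the value should be x = 1933.

step 9, x = 1933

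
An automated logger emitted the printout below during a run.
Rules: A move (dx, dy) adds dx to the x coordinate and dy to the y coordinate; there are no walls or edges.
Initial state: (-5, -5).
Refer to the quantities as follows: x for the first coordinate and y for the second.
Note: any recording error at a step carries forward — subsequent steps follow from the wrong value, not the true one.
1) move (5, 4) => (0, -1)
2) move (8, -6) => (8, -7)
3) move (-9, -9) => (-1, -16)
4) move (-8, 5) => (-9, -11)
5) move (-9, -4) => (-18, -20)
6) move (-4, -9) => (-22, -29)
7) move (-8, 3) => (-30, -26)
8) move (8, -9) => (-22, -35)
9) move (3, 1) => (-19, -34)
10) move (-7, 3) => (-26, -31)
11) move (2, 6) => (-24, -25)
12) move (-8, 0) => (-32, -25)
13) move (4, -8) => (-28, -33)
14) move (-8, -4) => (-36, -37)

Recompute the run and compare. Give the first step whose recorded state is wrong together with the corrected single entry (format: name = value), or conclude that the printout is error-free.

step 5, y = -15

Step 1: x = -5 + (5) = 0, y = -5 + (4) = -1 — no discrepancy.
Step 2: x = 0 + (8) = 8, y = -1 + (-6) = -7 — verified.
Step 3: x = 8 + (-9) = -1, y = -7 + (-9) = -16 — no discrepancy.
Step 4: x = -1 + (-8) = -9, y = -16 + (5) = -11 — matches.
Step 5: x = -9 + (-9) = -18, y = -11 + (-4) = -15 — a discrepancy with the printout.
Conclusion: step 5 carries the first error; the entry should be y = -15.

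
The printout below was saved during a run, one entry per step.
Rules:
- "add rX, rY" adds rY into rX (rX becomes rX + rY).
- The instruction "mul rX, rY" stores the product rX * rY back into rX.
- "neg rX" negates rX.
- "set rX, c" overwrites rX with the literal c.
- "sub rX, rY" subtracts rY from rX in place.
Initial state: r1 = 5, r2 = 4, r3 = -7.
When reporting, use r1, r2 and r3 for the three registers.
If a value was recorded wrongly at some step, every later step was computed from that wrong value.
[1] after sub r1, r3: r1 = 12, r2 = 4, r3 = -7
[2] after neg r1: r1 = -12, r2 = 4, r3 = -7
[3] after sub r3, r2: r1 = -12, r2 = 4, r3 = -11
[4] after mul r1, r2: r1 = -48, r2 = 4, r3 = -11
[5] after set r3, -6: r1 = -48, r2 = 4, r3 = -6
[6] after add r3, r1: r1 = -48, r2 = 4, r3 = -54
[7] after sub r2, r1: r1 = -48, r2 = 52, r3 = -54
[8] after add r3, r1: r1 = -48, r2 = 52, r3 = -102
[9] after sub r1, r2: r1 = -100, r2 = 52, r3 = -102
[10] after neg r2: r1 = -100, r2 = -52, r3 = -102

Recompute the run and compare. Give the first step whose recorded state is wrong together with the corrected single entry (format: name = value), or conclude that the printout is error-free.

Recomputing the run from the initial state:
step 1: r1 = 12, r2 = 4, r3 = -7
step 2: r1 = -12, r2 = 4, r3 = -7
step 3: r1 = -12, r2 = 4, r3 = -11
step 4: r1 = -48, r2 = 4, r3 = -11
step 5: r1 = -48, r2 = 4, r3 = -6
step 6: r1 = -48, r2 = 4, r3 = -54
step 7: r1 = -48, r2 = 52, r3 = -54
step 8: r1 = -48, r2 = 52, r3 = -102
step 9: r1 = -100, r2 = 52, r3 = -102
step 10: r1 = -100, r2 = -52, r3 = -102
This matches the printout at every step.

no error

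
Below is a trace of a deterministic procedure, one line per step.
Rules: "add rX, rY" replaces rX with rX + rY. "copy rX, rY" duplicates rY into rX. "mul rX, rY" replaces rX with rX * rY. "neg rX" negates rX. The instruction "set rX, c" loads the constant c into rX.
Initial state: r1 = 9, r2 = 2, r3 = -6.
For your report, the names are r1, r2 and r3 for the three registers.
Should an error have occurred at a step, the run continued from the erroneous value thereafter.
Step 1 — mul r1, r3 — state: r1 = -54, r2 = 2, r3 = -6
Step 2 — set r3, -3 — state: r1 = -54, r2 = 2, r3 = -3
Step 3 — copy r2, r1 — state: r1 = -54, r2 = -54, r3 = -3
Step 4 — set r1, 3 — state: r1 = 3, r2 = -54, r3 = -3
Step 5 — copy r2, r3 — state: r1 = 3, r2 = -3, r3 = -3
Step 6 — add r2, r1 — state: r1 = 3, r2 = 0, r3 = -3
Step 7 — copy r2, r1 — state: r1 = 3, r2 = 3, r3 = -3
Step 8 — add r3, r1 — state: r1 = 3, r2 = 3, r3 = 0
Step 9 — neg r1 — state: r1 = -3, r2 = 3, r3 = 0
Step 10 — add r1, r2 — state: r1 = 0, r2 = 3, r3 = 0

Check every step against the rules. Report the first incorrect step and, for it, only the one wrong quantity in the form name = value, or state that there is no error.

1. r1 = 9 * -6 = -54 (no discrepancy)
2. r3 = -3 (checks out)
3. r2 = -54 (no discrepancy)
4. r1 = 3 (same as recorded)
5. r2 = -3 (no discrepancy)
6. r2 = -3 + 3 = 0 (checks out)
7. r2 = 3 (in agreement)
8. r3 = -3 + 3 = 0 (confirmed correct)
9. r1 = -(3) = -3 (exactly as logged)
10. r1 = -3 + 3 = 0 (verified)
No step deviates from the rules.

no error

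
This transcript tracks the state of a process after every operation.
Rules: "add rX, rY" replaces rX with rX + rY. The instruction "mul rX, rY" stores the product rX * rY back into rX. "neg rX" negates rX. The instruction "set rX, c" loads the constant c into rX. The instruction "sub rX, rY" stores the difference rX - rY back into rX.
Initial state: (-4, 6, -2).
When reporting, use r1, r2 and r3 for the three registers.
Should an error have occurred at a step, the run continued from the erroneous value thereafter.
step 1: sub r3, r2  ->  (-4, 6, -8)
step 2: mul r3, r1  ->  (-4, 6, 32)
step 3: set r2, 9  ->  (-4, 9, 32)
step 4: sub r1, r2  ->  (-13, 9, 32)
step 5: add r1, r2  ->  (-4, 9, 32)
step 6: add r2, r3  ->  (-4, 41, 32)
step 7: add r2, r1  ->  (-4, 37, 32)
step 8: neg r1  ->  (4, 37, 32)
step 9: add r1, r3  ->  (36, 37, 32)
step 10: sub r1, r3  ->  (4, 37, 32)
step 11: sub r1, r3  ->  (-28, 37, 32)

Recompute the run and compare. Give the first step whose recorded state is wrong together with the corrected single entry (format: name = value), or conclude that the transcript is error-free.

Step 1: r3 = -2 - 6 = -8 — matches.
Step 2: r3 = -8 * -4 = 32 — in agreement.
Step 3: r2 = 9 — consistent with the transcript.
Step 4: r1 = -4 - 9 = -13 — same as recorded.
Step 5: r1 = -13 + 9 = -4 — checks out.
Step 6: r2 = 9 + 32 = 41 — confirmed correct.
Step 7: r2 = 41 + -4 = 37 — in agreement.
Step 8: r1 = -(-4) = 4 — same as recorded.
Step 9: r1 = 4 + 32 = 36 — in agreement.
Step 10: r1 = 36 - 32 = 4 — matches.
Step 11: r1 = 4 - 32 = -28 — in agreement.
Nothing is out of place; the run is error-free.

no error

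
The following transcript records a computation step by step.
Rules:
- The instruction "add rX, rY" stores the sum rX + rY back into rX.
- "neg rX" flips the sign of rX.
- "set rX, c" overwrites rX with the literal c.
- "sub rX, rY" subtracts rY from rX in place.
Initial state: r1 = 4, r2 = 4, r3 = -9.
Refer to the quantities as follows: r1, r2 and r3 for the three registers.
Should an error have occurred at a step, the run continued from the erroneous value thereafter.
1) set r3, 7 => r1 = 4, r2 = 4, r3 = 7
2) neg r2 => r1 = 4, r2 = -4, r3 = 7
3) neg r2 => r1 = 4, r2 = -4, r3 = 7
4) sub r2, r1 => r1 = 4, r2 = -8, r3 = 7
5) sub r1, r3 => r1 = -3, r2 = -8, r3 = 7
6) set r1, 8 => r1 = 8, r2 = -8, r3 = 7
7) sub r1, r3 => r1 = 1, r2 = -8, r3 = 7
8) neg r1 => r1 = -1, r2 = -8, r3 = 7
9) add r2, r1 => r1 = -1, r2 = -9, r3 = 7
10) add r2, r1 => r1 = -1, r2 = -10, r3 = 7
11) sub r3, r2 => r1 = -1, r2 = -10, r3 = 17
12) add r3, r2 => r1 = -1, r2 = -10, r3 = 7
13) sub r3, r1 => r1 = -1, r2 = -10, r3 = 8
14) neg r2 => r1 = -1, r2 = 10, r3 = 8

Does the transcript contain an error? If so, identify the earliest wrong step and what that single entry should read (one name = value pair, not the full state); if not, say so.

step 3, r2 = 4

Recomputing the run from the initial state:
step 1: r1 = 4, r2 = 4, r3 = 7
step 2: r1 = 4, r2 = -4, r3 = 7
step 3: r1 = 4, r2 = 4, r3 = 7
step 4: r1 = 4, r2 = 0, r3 = 7
step 5: r1 = -3, r2 = 0, r3 = 7
step 6: r1 = 8, r2 = 0, r3 = 7
step 7: r1 = 1, r2 = 0, r3 = 7
step 8: r1 = -1, r2 = 0, r3 = 7
step 9: r1 = -1, r2 = -1, r3 = 7
step 10: r1 = -1, r2 = -2, r3 = 7
step 11: r1 = -1, r2 = -2, r3 = 9
step 12: r1 = -1, r2 = -2, r3 = 7
step 13: r1 = -1, r2 = -2, r3 = 8
step 14: r1 = -1, r2 = 2, r3 = 8
The first disagreement with the transcript is at step 3, where the value should be r2 = 4.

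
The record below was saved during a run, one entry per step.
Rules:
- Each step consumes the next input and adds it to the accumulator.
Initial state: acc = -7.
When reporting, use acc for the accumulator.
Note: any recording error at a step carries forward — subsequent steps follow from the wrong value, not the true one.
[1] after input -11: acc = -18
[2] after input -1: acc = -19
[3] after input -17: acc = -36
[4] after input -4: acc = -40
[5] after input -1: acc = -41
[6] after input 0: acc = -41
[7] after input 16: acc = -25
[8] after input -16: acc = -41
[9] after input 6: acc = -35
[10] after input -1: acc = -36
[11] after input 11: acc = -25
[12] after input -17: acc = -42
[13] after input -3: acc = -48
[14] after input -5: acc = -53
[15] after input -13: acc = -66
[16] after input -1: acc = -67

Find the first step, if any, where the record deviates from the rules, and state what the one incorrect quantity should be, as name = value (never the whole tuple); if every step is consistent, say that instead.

step 1: acc = -7 + -11 = -18 -> matches
step 2: acc = -18 + -1 = -19 -> confirmed correct
step 3: acc = -19 + -17 = -36 -> exactly as logged
step 4: acc = -36 + -4 = -40 -> no discrepancy
step 5: acc = -40 + -1 = -41 -> same as recorded
step 6: acc = -41 + 0 = -41 -> exactly as logged
step 7: acc = -41 + 16 = -25 -> same as recorded
step 8: acc = -25 + -16 = -41 -> checks out
step 9: acc = -41 + 6 = -35 -> agrees with the record
step 10: acc = -35 + -1 = -36 -> verified
step 11: acc = -36 + 11 = -25 -> verified
step 12: acc = -25 + -17 = -42 -> agrees with the record
step 13: acc = -42 + -3 = -45 -> first mismatch against the record
First deviation found at step 13; the corrected entry is acc = -45.

step 13, acc = -45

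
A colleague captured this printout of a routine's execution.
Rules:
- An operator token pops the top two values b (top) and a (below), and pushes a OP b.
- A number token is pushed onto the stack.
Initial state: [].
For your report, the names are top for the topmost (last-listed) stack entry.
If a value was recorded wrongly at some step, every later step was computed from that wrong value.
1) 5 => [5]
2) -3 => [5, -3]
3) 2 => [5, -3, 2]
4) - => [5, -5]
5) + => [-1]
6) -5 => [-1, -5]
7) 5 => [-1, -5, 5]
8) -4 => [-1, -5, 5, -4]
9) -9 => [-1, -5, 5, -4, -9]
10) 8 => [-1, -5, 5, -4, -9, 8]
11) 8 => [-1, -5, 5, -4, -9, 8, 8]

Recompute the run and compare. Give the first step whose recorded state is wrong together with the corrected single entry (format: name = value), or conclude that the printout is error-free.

step 1: push 5: top = 5 -> in agreement
step 2: push -3: top = -3 -> agrees with the printout
step 3: push 2: top = 2 -> same as recorded
step 4: -3 - 2 = -5 -> in agreement
step 5: 5 + -5 = 0 -> the printout has a different value
The earliest wrong entry is at step 5: it should read top = 0.

step 5, top = 0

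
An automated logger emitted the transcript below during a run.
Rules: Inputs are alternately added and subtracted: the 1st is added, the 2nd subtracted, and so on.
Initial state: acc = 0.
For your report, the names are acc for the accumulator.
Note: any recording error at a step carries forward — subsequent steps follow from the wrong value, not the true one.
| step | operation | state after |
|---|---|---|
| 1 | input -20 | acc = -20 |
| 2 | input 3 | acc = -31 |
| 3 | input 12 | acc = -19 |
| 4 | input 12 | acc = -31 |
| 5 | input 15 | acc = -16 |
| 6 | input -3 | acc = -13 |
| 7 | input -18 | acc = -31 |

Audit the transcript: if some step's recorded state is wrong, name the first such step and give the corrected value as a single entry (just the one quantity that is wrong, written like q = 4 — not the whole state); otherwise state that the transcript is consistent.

step 2, acc = -23

1. acc = 0 + -20 = -20 (in agreement)
2. acc = -20 - 3 = -23 (the transcript has a different value)
First deviation found at step 2; the corrected entry is acc = -23.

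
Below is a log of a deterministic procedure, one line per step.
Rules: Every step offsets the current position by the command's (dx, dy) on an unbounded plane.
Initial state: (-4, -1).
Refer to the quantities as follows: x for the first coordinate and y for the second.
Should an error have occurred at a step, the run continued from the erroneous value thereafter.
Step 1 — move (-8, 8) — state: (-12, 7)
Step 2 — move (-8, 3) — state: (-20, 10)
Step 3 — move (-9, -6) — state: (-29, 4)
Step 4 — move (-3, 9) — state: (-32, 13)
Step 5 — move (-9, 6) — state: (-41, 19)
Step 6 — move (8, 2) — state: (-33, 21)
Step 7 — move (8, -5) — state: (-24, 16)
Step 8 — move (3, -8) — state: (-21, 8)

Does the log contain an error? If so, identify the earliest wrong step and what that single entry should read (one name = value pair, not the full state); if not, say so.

1. x = -4 + (-8) = -12, y = -1 + (8) = 7 (in agreement)
2. x = -12 + (-8) = -20, y = 7 + (3) = 10 (in agreement)
3. x = -20 + (-9) = -29, y = 10 + (-6) = 4 (verified)
4. x = -29 + (-3) = -32, y = 4 + (9) = 13 (confirmed correct)
5. x = -32 + (-9) = -41, y = 13 + (6) = 19 (exactly as logged)
6. x = -41 + (8) = -33, y = 19 + (2) = 21 (in agreement)
7. x = -33 + (8) = -25, y = 21 + (-5) = 16 (a discrepancy with the log)
First deviation found at step 7; the corrected entry is x = -25.

step 7, x = -25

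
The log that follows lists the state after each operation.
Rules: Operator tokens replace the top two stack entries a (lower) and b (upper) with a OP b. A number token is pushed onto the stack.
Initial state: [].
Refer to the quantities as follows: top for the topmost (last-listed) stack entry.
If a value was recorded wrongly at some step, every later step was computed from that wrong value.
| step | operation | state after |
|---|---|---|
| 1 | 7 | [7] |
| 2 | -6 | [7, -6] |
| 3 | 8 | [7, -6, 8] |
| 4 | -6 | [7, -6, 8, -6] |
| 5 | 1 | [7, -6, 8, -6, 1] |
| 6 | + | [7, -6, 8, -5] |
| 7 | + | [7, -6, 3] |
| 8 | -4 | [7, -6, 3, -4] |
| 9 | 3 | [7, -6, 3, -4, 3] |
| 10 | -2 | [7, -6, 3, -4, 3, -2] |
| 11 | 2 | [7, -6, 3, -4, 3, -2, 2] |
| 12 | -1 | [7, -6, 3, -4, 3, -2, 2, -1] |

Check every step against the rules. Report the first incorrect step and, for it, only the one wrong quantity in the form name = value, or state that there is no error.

no error

Step 1: push 7: top = 7 — confirmed correct.
Step 2: push -6: top = -6 — same as recorded.
Step 3: push 8: top = 8 — exactly as logged.
Step 4: push -6: top = -6 — consistent with the log.
Step 5: push 1: top = 1 — consistent with the log.
Step 6: -6 + 1 = -5 — consistent with the log.
Step 7: 8 + -5 = 3 — same as recorded.
Step 8: push -4: top = -4 — same as recorded.
Step 9: push 3: top = 3 — same as recorded.
Step 10: push -2: top = -2 — verified.
Step 11: push 2: top = 2 — same as recorded.
Step 12: push -1: top = -1 — consistent with the log.
The whole run recomputes cleanly — no discrepancies.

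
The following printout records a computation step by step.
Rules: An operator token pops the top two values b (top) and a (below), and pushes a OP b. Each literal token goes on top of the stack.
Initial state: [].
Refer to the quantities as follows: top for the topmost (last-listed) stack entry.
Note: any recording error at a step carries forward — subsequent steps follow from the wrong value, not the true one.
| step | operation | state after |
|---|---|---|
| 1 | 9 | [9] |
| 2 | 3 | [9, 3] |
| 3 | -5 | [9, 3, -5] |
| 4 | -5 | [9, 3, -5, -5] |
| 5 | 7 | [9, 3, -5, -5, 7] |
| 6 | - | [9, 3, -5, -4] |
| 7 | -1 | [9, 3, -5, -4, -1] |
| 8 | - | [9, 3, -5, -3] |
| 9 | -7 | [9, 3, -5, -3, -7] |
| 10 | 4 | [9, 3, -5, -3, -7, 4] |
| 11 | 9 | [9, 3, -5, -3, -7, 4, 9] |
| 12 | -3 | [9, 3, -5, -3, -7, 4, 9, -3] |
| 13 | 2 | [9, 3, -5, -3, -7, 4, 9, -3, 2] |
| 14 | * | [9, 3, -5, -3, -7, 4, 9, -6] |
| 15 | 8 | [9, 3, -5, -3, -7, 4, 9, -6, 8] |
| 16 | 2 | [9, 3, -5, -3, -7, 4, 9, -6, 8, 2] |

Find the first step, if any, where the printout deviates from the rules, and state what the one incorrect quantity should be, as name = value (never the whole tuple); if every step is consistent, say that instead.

step 6, top = -12

Step 1: push 9: top = 9 — confirmed correct.
Step 2: push 3: top = 3 — checks out.
Step 3: push -5: top = -5 — confirmed correct.
Step 4: push -5: top = -5 — verified.
Step 5: push 7: top = 7 — in agreement.
Step 6: -5 - 7 = -12 — a discrepancy with the printout.
The audit stops at step 6: the recorded entry is wrong and should be top = -12.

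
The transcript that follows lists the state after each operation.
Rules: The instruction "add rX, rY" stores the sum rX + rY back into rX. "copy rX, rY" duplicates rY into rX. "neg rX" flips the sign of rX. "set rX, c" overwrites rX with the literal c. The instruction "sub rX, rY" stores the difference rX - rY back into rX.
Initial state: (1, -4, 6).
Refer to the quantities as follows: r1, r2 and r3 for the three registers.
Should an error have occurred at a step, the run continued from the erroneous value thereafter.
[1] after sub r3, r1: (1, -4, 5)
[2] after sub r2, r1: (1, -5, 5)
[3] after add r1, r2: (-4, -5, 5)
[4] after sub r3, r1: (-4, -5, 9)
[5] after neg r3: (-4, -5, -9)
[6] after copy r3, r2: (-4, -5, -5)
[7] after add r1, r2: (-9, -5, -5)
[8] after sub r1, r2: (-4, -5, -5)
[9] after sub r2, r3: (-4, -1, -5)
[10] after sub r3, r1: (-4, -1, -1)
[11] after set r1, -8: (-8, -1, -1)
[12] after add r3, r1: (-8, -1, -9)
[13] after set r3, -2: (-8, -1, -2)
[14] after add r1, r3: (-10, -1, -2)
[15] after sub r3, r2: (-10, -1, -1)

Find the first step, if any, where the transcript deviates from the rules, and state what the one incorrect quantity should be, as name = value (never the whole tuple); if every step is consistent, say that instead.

Step 1: r3 = 6 - 1 = 5 — no discrepancy.
Step 2: r2 = -4 - 1 = -5 — same as recorded.
Step 3: r1 = 1 + -5 = -4 — no discrepancy.
Step 4: r3 = 5 - -4 = 9 — same as recorded.
Step 5: r3 = -(9) = -9 — confirmed correct.
Step 6: r3 = -5 — exactly as logged.
Step 7: r1 = -4 + -5 = -9 — exactly as logged.
Step 8: r1 = -9 - -5 = -4 — same as recorded.
Step 9: r2 = -5 - -5 = 0 — the transcript has a different value.
Conclusion: step 9 carries the first error; the entry should be r2 = 0.

step 9, r2 = 0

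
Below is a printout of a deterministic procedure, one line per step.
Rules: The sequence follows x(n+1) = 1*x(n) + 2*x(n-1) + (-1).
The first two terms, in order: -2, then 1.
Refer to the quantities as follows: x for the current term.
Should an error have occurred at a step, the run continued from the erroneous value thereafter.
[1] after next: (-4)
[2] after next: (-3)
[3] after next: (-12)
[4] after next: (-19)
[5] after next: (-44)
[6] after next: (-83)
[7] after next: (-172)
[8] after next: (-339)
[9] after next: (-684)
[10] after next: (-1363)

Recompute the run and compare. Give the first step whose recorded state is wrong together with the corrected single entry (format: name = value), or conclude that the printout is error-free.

no error

Recomputing the run from the initial state:
step 1: x = -4
step 2: x = -3
step 3: x = -12
step 4: x = -19
step 5: x = -44
step 6: x = -83
step 7: x = -172
step 8: x = -339
step 9: x = -684
step 10: x = -1363
This matches the printout at every step.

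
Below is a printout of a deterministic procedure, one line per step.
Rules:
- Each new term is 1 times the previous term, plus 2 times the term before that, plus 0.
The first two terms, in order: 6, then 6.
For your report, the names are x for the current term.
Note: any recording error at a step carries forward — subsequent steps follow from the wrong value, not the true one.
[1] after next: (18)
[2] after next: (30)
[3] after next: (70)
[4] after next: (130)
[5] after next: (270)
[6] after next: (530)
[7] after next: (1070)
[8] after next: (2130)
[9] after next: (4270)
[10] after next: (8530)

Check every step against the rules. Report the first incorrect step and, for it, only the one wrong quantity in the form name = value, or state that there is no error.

step 1: x = 1*(6) + (2)*(6) + (0) = 18 -> matches
step 2: x = 1*(18) + (2)*(6) + (0) = 30 -> exactly as logged
step 3: x = 1*(30) + (2)*(18) + (0) = 66 -> the entry is off here
Step 3 is the first one off; corrected, x = 66.

step 3, x = 66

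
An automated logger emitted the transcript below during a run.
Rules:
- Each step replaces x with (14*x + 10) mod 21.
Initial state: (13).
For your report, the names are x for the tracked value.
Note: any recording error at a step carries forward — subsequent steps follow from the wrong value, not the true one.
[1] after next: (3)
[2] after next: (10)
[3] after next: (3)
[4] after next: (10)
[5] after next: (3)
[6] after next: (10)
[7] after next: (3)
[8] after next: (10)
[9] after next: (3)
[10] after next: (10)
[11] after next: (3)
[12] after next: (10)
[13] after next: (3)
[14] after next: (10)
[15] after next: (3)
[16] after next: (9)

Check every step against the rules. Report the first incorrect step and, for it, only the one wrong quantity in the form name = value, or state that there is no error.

step 1: x = (14*13 + 10) mod 21 = 3 -> consistent with the transcript
step 2: x = (14*3 + 10) mod 21 = 10 -> checks out
step 3: x = (14*10 + 10) mod 21 = 3 -> matches
step 4: x = (14*3 + 10) mod 21 = 10 -> same as recorded
step 5: x = (14*10 + 10) mod 21 = 3 -> confirmed correct
step 6: x = (14*3 + 10) mod 21 = 10 -> confirmed correct
step 7: x = (14*10 + 10) mod 21 = 3 -> same as recorded
step 8: x = (14*3 + 10) mod 21 = 10 -> checks out
step 9: x = (14*10 + 10) mod 21 = 3 -> consistent with the transcript
step 10: x = (14*3 + 10) mod 21 = 10 -> confirmed correct
step 11: x = (14*10 + 10) mod 21 = 3 -> agrees with the transcript
step 12: x = (14*3 + 10) mod 21 = 10 -> agrees with the transcript
step 13: x = (14*10 + 10) mod 21 = 3 -> in agreement
step 14: x = (14*3 + 10) mod 21 = 10 -> confirmed correct
step 15: x = (14*10 + 10) mod 21 = 3 -> verified
step 16: x = (14*3 + 10) mod 21 = 10 -> first mismatch against the transcript
So the first discrepancy is step 16, where the right value is x = 10.

step 16, x = 10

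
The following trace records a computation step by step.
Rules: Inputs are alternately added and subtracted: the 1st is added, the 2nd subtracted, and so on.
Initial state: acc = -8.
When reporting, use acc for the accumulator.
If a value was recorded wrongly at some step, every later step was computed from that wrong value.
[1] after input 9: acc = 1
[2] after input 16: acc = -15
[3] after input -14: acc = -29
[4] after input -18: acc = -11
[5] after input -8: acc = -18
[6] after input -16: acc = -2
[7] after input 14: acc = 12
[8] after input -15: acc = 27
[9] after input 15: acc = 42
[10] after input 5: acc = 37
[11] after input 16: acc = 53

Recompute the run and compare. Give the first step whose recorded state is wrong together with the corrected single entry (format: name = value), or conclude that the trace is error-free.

step 5, acc = -19

step 1: acc = -8 + 9 = 1 -> exactly as logged
step 2: acc = 1 - 16 = -15 -> confirmed correct
step 3: acc = -15 + -14 = -29 -> in agreement
step 4: acc = -29 - -18 = -11 -> agrees with the trace
step 5: acc = -11 + -8 = -19 -> the trace has a different value
Conclusion: step 5 carries the first error; the entry should be acc = -19.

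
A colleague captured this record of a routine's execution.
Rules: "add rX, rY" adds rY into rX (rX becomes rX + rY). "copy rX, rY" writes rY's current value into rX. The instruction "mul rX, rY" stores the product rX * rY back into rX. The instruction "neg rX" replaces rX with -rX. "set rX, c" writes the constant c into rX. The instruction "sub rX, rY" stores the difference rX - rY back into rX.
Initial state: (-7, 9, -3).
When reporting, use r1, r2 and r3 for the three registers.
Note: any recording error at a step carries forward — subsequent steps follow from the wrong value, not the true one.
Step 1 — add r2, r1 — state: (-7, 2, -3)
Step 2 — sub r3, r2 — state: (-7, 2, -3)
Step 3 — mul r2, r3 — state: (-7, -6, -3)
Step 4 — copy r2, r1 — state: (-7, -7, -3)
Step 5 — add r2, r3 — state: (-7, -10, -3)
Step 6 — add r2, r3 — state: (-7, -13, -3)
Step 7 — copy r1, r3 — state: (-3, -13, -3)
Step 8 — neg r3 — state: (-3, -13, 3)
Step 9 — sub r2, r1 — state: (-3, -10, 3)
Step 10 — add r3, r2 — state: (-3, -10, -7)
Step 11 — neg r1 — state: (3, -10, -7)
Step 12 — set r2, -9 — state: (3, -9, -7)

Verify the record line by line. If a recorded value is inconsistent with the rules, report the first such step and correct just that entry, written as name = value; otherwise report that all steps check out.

Step 1: r2 = 9 + -7 = 2 — verified.
Step 2: r3 = -3 - 2 = -5 — not what was recorded.
That makes step 2 the first incorrect line — r3 = -5 is what it should show.

step 2, r3 = -5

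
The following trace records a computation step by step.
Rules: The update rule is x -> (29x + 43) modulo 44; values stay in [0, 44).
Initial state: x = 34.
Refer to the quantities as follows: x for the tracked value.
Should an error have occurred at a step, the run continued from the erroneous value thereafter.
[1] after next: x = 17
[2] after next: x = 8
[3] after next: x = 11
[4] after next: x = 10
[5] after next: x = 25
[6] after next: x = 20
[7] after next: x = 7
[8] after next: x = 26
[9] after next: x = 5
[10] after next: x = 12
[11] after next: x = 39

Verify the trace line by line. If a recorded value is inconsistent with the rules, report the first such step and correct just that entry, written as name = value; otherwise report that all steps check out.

Recomputing the run from the initial state:
step 1: x = 17
step 2: x = 8
step 3: x = 11
step 4: x = 10
step 5: x = 25
step 6: x = 20
step 7: x = 7
step 8: x = 26
step 9: x = 5
step 10: x = 12
step 11: x = 39
This matches the trace at every step.

no error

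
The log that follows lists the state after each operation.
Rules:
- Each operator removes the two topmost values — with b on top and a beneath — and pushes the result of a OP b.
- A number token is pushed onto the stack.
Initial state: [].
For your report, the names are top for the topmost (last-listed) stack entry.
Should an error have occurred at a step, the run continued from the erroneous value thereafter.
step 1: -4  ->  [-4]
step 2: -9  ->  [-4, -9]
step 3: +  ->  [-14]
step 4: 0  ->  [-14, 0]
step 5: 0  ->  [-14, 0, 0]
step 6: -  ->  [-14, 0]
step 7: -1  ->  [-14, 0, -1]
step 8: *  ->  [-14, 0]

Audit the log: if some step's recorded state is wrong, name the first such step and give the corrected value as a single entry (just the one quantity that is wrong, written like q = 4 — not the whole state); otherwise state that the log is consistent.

step 3, top = -13

step 1: push -4: top = -4 -> checks out
step 2: push -9: top = -9 -> confirmed correct
step 3: -4 + -9 = -13 -> the entry is off here
First incorrect step: 3; the correct value is top = -13.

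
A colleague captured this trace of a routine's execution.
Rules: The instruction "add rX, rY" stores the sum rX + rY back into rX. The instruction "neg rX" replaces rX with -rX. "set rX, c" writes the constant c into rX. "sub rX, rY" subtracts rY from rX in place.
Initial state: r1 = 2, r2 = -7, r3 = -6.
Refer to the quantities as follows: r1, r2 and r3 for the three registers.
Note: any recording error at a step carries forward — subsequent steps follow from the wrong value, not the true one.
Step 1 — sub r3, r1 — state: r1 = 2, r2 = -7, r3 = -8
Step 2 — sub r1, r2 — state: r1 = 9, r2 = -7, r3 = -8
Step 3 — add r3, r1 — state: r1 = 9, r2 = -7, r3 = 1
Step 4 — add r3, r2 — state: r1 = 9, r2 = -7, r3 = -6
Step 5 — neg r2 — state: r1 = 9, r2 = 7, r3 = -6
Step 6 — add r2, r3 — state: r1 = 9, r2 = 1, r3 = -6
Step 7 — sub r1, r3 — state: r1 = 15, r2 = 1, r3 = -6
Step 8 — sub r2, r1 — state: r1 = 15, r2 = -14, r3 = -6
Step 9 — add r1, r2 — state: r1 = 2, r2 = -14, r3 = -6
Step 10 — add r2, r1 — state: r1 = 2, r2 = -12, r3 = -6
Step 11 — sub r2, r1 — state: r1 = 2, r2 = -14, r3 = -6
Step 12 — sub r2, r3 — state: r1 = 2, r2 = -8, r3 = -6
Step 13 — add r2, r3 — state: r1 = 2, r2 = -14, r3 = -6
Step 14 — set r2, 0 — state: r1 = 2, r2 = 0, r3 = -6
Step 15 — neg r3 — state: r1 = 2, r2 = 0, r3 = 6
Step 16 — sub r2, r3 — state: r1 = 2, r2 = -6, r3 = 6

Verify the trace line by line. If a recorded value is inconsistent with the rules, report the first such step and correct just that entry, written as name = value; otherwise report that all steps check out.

step 9, r1 = 1

1. r3 = -6 - 2 = -8 (agrees with the trace)
2. r1 = 2 - -7 = 9 (checks out)
3. r3 = -8 + 9 = 1 (consistent with the trace)
4. r3 = 1 + -7 = -6 (agrees with the trace)
5. r2 = -(-7) = 7 (in agreement)
6. r2 = 7 + -6 = 1 (matches)
7. r1 = 9 - -6 = 15 (same as recorded)
8. r2 = 1 - 15 = -14 (checks out)
9. r1 = 15 + -14 = 1 (a discrepancy with the trace)
That makes step 9 the first incorrect line — r1 = 1 is what it should show.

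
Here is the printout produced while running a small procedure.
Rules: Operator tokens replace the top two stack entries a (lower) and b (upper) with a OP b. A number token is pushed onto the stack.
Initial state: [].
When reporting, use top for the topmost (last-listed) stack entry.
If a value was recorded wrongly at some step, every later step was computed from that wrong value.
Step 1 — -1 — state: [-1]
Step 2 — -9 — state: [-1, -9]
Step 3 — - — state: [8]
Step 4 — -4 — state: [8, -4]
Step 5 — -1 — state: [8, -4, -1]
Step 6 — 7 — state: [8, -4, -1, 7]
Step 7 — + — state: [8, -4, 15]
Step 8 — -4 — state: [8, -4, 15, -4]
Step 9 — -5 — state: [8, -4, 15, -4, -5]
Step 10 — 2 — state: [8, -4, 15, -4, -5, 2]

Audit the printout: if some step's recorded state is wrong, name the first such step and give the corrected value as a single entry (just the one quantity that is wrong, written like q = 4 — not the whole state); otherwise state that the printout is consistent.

Recomputing the run from the initial state:
step 1: [-1]
step 2: [-1, -9]
step 3: [8]
step 4: [8, -4]
step 5: [8, -4, -1]
step 6: [8, -4, -1, 7]
step 7: [8, -4, 6]
step 8: [8, -4, 6, -4]
step 9: [8, -4, 6, -4, -5]
step 10: [8, -4, 6, -4, -5, 2]
The first disagreement with the printout is at step 7, where the value should be top = 6.

step 7, top = 6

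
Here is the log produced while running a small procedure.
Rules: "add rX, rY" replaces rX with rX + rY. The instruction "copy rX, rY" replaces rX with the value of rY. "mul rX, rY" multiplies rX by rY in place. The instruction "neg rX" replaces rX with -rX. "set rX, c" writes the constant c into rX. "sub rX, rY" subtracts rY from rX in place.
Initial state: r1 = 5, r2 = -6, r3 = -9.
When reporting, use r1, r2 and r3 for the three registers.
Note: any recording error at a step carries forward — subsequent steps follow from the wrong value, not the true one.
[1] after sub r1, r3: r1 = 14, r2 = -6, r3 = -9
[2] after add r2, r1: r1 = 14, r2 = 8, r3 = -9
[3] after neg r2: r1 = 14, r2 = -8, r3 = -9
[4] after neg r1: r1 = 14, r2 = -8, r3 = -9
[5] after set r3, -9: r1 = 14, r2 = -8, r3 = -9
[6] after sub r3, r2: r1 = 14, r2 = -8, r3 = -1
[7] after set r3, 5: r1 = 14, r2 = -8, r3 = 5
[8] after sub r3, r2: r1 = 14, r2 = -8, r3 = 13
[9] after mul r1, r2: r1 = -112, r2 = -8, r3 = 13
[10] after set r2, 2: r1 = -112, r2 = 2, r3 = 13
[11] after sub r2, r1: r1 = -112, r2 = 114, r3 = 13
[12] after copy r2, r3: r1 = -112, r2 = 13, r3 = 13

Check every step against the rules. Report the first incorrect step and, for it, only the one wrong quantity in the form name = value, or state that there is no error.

step 4, r1 = -14

1. r1 = 5 - -9 = 14 (in agreement)
2. r2 = -6 + 14 = 8 (checks out)
3. r2 = -(8) = -8 (verified)
4. r1 = -(14) = -14 (the entry is off here)
That makes step 4 the first incorrect line — r1 = -14 is what it should show.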